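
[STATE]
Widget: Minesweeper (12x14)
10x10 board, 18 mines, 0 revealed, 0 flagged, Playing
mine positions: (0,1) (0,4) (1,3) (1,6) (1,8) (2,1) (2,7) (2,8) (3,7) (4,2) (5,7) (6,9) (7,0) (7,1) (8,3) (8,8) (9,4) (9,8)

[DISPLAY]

■■■■■■■■■■  
■■■■■■■■■■  
■■■■■■■■■■  
■■■■■■■■■■  
■■■■■■■■■■  
■■■■■■■■■■  
■■■■■■■■■■  
■■■■■■■■■■  
■■■■■■■■■■  
■■■■■■■■■■  
            
            
            
            


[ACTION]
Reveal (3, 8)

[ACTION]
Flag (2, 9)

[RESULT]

■■■■■■■■■■  
■■■■■■■■■■  
■■■■■■■■■⚑  
■■■■■■■■3■  
■■■■■■■■■■  
■■■■■■■■■■  
■■■■■■■■■■  
■■■■■■■■■■  
■■■■■■■■■■  
■■■■■■■■■■  
            
            
            
            


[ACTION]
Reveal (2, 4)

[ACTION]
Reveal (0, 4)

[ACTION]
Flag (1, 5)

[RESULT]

■✹■■✹■■■■■  
■■■✹■■✹■✹■  
■✹■■1■■✹✹⚑  
■■■■■■■✹3■  
■■✹■■■■■■■  
■■■■■■■✹■■  
■■■■■■■■■✹  
✹✹■■■■■■■■  
■■■✹■■■■✹■  
■■■■✹■■■✹■  
            
            
            
            


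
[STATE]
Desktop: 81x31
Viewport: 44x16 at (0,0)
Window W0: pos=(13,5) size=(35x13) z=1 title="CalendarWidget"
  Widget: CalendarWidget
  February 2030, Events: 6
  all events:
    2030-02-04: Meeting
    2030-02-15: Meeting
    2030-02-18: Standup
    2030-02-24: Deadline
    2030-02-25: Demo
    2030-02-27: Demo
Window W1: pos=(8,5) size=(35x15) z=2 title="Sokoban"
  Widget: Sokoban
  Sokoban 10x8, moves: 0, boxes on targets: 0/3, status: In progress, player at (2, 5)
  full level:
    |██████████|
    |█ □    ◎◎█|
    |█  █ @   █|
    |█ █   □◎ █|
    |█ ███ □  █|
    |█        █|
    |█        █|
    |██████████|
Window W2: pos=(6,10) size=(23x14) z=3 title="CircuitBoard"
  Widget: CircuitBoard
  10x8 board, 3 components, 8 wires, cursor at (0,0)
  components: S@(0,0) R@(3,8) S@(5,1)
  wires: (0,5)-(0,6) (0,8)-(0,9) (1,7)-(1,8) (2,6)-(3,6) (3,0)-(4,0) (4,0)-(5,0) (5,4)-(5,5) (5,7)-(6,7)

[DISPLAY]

                                            
                                            
                                            
                                            
                                            
        ┏━━━━━━━━━━━━━━━━━━━━━━━━━━━━━━━━━┓━
        ┃ Sokoban                         ┃ 
        ┠─────────────────────────────────┨─
        ┃██████████                       ┃ 
        ┃█ □    ◎◎█                       ┃ 
      ┏━━━━━━━━━━━━━━━━━━━━━┓             ┃ 
      ┃ CircuitBoard        ┃             ┃ 
      ┠─────────────────────┨             ┃ 
      ┃   0 1 2 3 4 5 6 7 8 ┃             ┃ 
      ┃0  [S]               ┃             ┃ 
      ┃                     ┃             ┃ 


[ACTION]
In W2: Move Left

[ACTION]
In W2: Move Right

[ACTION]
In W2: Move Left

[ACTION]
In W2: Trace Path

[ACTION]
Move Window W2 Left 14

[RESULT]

                                            
                                            
                                            
                                            
                                            
        ┏━━━━━━━━━━━━━━━━━━━━━━━━━━━━━━━━━┓━
        ┃ Sokoban                         ┃ 
        ┠─────────────────────────────────┨─
        ┃██████████                       ┃ 
        ┃█ □    ◎◎█                       ┃ 
┏━━━━━━━━━━━━━━━━━━━━━┓                   ┃ 
┃ CircuitBoard        ┃                   ┃ 
┠─────────────────────┨                   ┃ 
┃   0 1 2 3 4 5 6 7 8 ┃                   ┃ 
┃0  [S]               ┃                   ┃ 
┃                     ┃                   ┃ 


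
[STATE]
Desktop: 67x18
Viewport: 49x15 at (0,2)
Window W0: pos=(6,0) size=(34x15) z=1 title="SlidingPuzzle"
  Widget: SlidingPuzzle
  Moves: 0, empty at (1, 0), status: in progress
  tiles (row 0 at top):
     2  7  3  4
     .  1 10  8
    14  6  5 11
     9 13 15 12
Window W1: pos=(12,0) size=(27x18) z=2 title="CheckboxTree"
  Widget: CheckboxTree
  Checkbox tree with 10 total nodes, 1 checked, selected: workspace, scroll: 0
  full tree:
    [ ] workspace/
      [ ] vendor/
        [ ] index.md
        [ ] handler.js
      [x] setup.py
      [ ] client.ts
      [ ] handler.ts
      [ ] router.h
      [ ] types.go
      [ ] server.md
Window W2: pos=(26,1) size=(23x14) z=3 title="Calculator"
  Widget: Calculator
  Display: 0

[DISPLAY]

      ┠─────┠─────────────┃ Calculator          ┃
      ┃┌────┃>[-] workspac┠─────────────────────┨
      ┃│  2 ┃   [ ] vendor┃                    0┃
      ┃├────┃     [ ] inde┃┌───┬───┬───┬───┐    ┃
      ┃│    ┃     [ ] hand┃│ 7 │ 8 │ 9 │ ÷ │    ┃
      ┃├────┃   [x] setup.┃├───┼───┼───┼───┤    ┃
      ┃│ 14 ┃   [ ] client┃│ 4 │ 5 │ 6 │ × │    ┃
      ┃├────┃   [ ] handle┃├───┼───┼───┼───┤    ┃
      ┃│  9 ┃   [ ] router┃│ 1 │ 2 │ 3 │ - │    ┃
      ┃└────┃   [ ] types.┃├───┼───┼───┼───┤    ┃
      ┃Moves┃   [ ] server┃│ 0 │ . │ = │ + │    ┃
      ┃     ┃             ┃└───┴───┴───┴───┘    ┃
      ┗━━━━━┃             ┗━━━━━━━━━━━━━━━━━━━━━┛
            ┃                         ┃          
            ┃                         ┃          


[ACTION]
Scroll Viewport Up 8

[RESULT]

      ┏━━━━━┏━━━━━━━━━━━━━━━━━━━━━━━━━┓┓         
      ┃ Slid┃ CheckboxTree┏━━━━━━━━━━━━━━━━━━━━━┓
      ┠─────┠─────────────┃ Calculator          ┃
      ┃┌────┃>[-] workspac┠─────────────────────┨
      ┃│  2 ┃   [ ] vendor┃                    0┃
      ┃├────┃     [ ] inde┃┌───┬───┬───┬───┐    ┃
      ┃│    ┃     [ ] hand┃│ 7 │ 8 │ 9 │ ÷ │    ┃
      ┃├────┃   [x] setup.┃├───┼───┼───┼───┤    ┃
      ┃│ 14 ┃   [ ] client┃│ 4 │ 5 │ 6 │ × │    ┃
      ┃├────┃   [ ] handle┃├───┼───┼───┼───┤    ┃
      ┃│  9 ┃   [ ] router┃│ 1 │ 2 │ 3 │ - │    ┃
      ┃└────┃   [ ] types.┃├───┼───┼───┼───┤    ┃
      ┃Moves┃   [ ] server┃│ 0 │ . │ = │ + │    ┃
      ┃     ┃             ┃└───┴───┴───┴───┘    ┃
      ┗━━━━━┃             ┗━━━━━━━━━━━━━━━━━━━━━┛


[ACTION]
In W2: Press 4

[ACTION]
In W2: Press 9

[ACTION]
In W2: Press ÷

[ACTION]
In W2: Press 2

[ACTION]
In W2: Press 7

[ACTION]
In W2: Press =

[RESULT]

      ┏━━━━━┏━━━━━━━━━━━━━━━━━━━━━━━━━┓┓         
      ┃ Slid┃ CheckboxTree┏━━━━━━━━━━━━━━━━━━━━━┓
      ┠─────┠─────────────┃ Calculator          ┃
      ┃┌────┃>[-] workspac┠─────────────────────┨
      ┃│  2 ┃   [ ] vendor┃          1.814814815┃
      ┃├────┃     [ ] inde┃┌───┬───┬───┬───┐    ┃
      ┃│    ┃     [ ] hand┃│ 7 │ 8 │ 9 │ ÷ │    ┃
      ┃├────┃   [x] setup.┃├───┼───┼───┼───┤    ┃
      ┃│ 14 ┃   [ ] client┃│ 4 │ 5 │ 6 │ × │    ┃
      ┃├────┃   [ ] handle┃├───┼───┼───┼───┤    ┃
      ┃│  9 ┃   [ ] router┃│ 1 │ 2 │ 3 │ - │    ┃
      ┃└────┃   [ ] types.┃├───┼───┼───┼───┤    ┃
      ┃Moves┃   [ ] server┃│ 0 │ . │ = │ + │    ┃
      ┃     ┃             ┃└───┴───┴───┴───┘    ┃
      ┗━━━━━┃             ┗━━━━━━━━━━━━━━━━━━━━━┛


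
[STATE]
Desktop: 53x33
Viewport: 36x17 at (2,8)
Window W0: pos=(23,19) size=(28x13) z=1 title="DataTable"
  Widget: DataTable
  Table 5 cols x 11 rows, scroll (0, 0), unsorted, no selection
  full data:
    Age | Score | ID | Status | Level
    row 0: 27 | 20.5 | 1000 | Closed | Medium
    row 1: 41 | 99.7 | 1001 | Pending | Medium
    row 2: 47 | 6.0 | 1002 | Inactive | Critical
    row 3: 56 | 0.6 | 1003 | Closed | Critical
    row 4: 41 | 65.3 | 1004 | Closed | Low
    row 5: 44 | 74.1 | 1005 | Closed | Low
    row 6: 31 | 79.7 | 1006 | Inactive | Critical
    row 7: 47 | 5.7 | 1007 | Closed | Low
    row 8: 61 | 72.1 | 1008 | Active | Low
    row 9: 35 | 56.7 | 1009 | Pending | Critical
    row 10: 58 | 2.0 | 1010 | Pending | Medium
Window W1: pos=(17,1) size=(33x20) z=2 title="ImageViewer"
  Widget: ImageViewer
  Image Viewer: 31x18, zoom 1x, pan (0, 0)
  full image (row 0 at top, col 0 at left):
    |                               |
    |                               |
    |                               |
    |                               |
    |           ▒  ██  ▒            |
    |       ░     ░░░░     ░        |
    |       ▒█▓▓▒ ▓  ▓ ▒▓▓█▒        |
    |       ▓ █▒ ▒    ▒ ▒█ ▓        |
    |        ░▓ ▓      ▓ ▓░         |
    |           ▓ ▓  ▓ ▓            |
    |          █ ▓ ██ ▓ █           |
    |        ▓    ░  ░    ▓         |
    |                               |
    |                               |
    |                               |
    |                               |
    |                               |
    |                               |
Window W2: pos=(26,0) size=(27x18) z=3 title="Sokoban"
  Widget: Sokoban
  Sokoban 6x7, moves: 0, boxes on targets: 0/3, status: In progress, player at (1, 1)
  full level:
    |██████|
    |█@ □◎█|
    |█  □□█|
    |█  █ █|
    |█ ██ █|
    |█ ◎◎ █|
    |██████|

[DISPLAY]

               ┃        ┃█ ◎◎ █     
               ┃       ░┃██████     
               ┃       ▒┃Moves: 0  0
               ┃       ▓┃           
               ┃        ┃           
               ┃        ┃           
               ┃        ┃           
               ┃        ┃           
               ┃        ┃           
               ┃        ┗━━━━━━━━━━━
               ┃                    
               ┃                    
               ┗━━━━━━━━━━━━━━━━━━━━
                     ┠──────────────
                     ┃Age│Score│ID  
                     ┃───┼─────┼────
                     ┃27 │20.5 │1000


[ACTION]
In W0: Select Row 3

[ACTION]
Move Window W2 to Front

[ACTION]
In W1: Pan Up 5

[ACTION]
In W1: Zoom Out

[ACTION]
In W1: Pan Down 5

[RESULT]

               ┃        ┃█ ◎◎ █     
               ┃        ┃██████     
               ┃        ┃Moves: 0  0
               ┃        ┃           
               ┃        ┃           
               ┃        ┃           
               ┃        ┃           
               ┃        ┃           
               ┃        ┃           
               ┃        ┗━━━━━━━━━━━
               ┃                    
               ┃                    
               ┗━━━━━━━━━━━━━━━━━━━━
                     ┠──────────────
                     ┃Age│Score│ID  
                     ┃───┼─────┼────
                     ┃27 │20.5 │1000


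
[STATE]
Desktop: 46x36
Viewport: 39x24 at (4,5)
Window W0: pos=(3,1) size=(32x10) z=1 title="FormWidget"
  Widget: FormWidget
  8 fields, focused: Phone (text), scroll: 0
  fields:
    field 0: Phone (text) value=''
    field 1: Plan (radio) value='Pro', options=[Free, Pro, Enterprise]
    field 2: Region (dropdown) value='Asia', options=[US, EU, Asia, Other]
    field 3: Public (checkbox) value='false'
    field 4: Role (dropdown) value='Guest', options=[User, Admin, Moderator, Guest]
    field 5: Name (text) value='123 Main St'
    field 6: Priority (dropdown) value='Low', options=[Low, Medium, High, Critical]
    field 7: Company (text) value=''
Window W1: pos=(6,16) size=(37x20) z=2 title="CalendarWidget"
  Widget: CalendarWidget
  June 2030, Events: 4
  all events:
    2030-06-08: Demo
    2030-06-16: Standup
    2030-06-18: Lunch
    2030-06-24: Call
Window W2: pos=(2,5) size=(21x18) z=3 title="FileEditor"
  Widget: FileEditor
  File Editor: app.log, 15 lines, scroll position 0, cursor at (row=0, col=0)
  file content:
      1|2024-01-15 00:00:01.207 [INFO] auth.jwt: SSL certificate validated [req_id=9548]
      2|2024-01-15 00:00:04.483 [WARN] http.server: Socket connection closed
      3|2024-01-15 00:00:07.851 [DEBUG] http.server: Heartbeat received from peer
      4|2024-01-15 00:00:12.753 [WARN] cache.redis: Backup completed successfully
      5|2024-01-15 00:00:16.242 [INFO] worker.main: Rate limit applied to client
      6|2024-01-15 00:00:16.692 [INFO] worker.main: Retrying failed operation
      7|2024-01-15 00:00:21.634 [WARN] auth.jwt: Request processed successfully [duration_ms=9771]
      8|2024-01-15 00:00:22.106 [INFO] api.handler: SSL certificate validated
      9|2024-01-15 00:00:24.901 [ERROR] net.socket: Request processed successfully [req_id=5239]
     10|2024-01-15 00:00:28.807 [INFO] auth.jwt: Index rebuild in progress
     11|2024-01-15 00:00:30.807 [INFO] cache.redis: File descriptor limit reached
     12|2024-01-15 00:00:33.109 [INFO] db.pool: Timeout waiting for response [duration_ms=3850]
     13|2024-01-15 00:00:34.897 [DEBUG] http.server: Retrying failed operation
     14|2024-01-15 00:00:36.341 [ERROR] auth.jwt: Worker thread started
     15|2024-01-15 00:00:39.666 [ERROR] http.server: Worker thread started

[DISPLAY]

━━━━━━━━━━━━━━━━━━┓ree  (●) Pr┃        
FileEditor        ┃         ▼]┃        
──────────────────┨           ┃        
024-01-15 00:00:0▲┃t        ▼]┃        
024-01-15 00:00:0█┃Main St   ]┃        
024-01-15 00:00:0░┃━━━━━━━━━━━┛        
024-01-15 00:00:1░┃                    
024-01-15 00:00:1░┃                    
024-01-15 00:00:1░┃                    
024-01-15 00:00:2░┃                    
024-01-15 00:00:2░┃                    
024-01-15 00:00:2░┃━━━━━━━━━━━━━━━━━━━┓
024-01-15 00:00:2░┃                   ┃
024-01-15 00:00:3░┃───────────────────┨
024-01-15 00:00:3░┃e 2030             ┃
024-01-15 00:00:3░┃a Su               ┃
024-01-15 00:00:3▼┃1  2               ┃
━━━━━━━━━━━━━━━━━━┛8*  9              ┃
  ┃10 11 12 13 14 15 16*              ┃
  ┃17 18* 19 20 21 22 23              ┃
  ┃24* 25 26 27 28 29 30              ┃
  ┃                                   ┃
  ┃                                   ┃
  ┃                                   ┃


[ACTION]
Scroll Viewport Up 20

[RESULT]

                                       
━━━━━━━━━━━━━━━━━━━━━━━━━━━━━━┓        
 FormWidget                   ┃        
──────────────────────────────┨        
> Phone:      [              ]┃        
━━━━━━━━━━━━━━━━━━┓ree  (●) Pr┃        
FileEditor        ┃         ▼]┃        
──────────────────┨           ┃        
024-01-15 00:00:0▲┃t        ▼]┃        
024-01-15 00:00:0█┃Main St   ]┃        
024-01-15 00:00:0░┃━━━━━━━━━━━┛        
024-01-15 00:00:1░┃                    
024-01-15 00:00:1░┃                    
024-01-15 00:00:1░┃                    
024-01-15 00:00:2░┃                    
024-01-15 00:00:2░┃                    
024-01-15 00:00:2░┃━━━━━━━━━━━━━━━━━━━┓
024-01-15 00:00:2░┃                   ┃
024-01-15 00:00:3░┃───────────────────┨
024-01-15 00:00:3░┃e 2030             ┃
024-01-15 00:00:3░┃a Su               ┃
024-01-15 00:00:3▼┃1  2               ┃
━━━━━━━━━━━━━━━━━━┛8*  9              ┃
  ┃10 11 12 13 14 15 16*              ┃


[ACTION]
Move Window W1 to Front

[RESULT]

                                       
━━━━━━━━━━━━━━━━━━━━━━━━━━━━━━┓        
 FormWidget                   ┃        
──────────────────────────────┨        
> Phone:      [              ]┃        
━━━━━━━━━━━━━━━━━━┓ree  (●) Pr┃        
FileEditor        ┃         ▼]┃        
──────────────────┨           ┃        
024-01-15 00:00:0▲┃t        ▼]┃        
024-01-15 00:00:0█┃Main St   ]┃        
024-01-15 00:00:0░┃━━━━━━━━━━━┛        
024-01-15 00:00:1░┃                    
024-01-15 00:00:1░┃                    
024-01-15 00:00:1░┃                    
024-01-15 00:00:2░┃                    
024-01-15 00:00:2░┃                    
02┏━━━━━━━━━━━━━━━━━━━━━━━━━━━━━━━━━━━┓
02┃ CalendarWidget                    ┃
02┠───────────────────────────────────┨
02┃             June 2030             ┃
02┃Mo Tu We Th Fr Sa Su               ┃
02┃                1  2               ┃
━━┃ 3  4  5  6  7  8*  9              ┃
  ┃10 11 12 13 14 15 16*              ┃


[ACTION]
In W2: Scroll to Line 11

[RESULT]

                                       
━━━━━━━━━━━━━━━━━━━━━━━━━━━━━━┓        
 FormWidget                   ┃        
──────────────────────────────┨        
> Phone:      [              ]┃        
━━━━━━━━━━━━━━━━━━┓ree  (●) Pr┃        
FileEditor        ┃         ▼]┃        
──────────────────┨           ┃        
024-01-15 00:00:0▲┃t        ▼]┃        
024-01-15 00:00:0░┃Main St   ]┃        
024-01-15 00:00:1░┃━━━━━━━━━━━┛        
024-01-15 00:00:1░┃                    
024-01-15 00:00:1░┃                    
024-01-15 00:00:2░┃                    
024-01-15 00:00:2░┃                    
024-01-15 00:00:2░┃                    
02┏━━━━━━━━━━━━━━━━━━━━━━━━━━━━━━━━━━━┓
02┃ CalendarWidget                    ┃
02┠───────────────────────────────────┨
02┃             June 2030             ┃
02┃Mo Tu We Th Fr Sa Su               ┃
02┃                1  2               ┃
━━┃ 3  4  5  6  7  8*  9              ┃
  ┃10 11 12 13 14 15 16*              ┃


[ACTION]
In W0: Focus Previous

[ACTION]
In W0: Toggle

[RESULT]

                                       
━━━━━━━━━━━━━━━━━━━━━━━━━━━━━━┓        
 FormWidget                   ┃        
──────────────────────────────┨        
  Phone:      [              ]┃        
━━━━━━━━━━━━━━━━━━┓ree  (●) Pr┃        
FileEditor        ┃         ▼]┃        
──────────────────┨           ┃        
024-01-15 00:00:0▲┃t        ▼]┃        
024-01-15 00:00:0░┃Main St   ]┃        
024-01-15 00:00:1░┃━━━━━━━━━━━┛        
024-01-15 00:00:1░┃                    
024-01-15 00:00:1░┃                    
024-01-15 00:00:2░┃                    
024-01-15 00:00:2░┃                    
024-01-15 00:00:2░┃                    
02┏━━━━━━━━━━━━━━━━━━━━━━━━━━━━━━━━━━━┓
02┃ CalendarWidget                    ┃
02┠───────────────────────────────────┨
02┃             June 2030             ┃
02┃Mo Tu We Th Fr Sa Su               ┃
02┃                1  2               ┃
━━┃ 3  4  5  6  7  8*  9              ┃
  ┃10 11 12 13 14 15 16*              ┃


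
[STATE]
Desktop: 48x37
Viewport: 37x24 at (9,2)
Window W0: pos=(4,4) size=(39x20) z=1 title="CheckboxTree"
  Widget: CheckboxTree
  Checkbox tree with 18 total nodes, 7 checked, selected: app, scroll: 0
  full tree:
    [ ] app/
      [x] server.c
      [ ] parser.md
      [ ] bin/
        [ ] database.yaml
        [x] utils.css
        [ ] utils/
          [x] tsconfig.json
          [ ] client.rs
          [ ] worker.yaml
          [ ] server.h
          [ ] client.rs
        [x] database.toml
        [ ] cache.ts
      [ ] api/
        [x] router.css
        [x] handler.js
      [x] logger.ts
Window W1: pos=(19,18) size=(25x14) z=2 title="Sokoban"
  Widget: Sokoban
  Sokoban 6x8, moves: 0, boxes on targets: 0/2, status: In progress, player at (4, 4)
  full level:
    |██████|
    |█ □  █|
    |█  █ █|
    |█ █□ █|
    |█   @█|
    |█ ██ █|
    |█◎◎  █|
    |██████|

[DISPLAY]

                                     
                                     
━━━━━━━━━━━━━━━━━━━━━━━━━━━━━━━━━┓   
ckboxTree                        ┃   
─────────────────────────────────┨   
 app/                            ┃   
x] server.c                      ┃   
 ] parser.md                     ┃   
-] bin/                          ┃   
 [ ] database.yaml               ┃   
 [x] utils.css                   ┃   
 [-] utils/                      ┃   
   [x] tsconfig.json             ┃   
   [ ] client.rs                 ┃   
   [ ] worker.yaml               ┃   
   [ ] server.h                  ┃   
   [ ] cli┏━━━━━━━━━━━━━━━━━━━━━━━┓  
 [x] datab┃ Sokoban               ┃  
 [ ] cache┠───────────────────────┨  
x] api/   ┃██████                 ┃  
 [x] route┃█ □  █                 ┃  
━━━━━━━━━━┃█  █ █                 ┃  
          ┃█ █□ █                 ┃  
          ┃█   @█                 ┃  


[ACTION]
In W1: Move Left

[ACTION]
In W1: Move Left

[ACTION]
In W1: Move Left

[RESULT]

                                     
                                     
━━━━━━━━━━━━━━━━━━━━━━━━━━━━━━━━━┓   
ckboxTree                        ┃   
─────────────────────────────────┨   
 app/                            ┃   
x] server.c                      ┃   
 ] parser.md                     ┃   
-] bin/                          ┃   
 [ ] database.yaml               ┃   
 [x] utils.css                   ┃   
 [-] utils/                      ┃   
   [x] tsconfig.json             ┃   
   [ ] client.rs                 ┃   
   [ ] worker.yaml               ┃   
   [ ] server.h                  ┃   
   [ ] cli┏━━━━━━━━━━━━━━━━━━━━━━━┓  
 [x] datab┃ Sokoban               ┃  
 [ ] cache┠───────────────────────┨  
x] api/   ┃██████                 ┃  
 [x] route┃█ □  █                 ┃  
━━━━━━━━━━┃█  █ █                 ┃  
          ┃█ █□ █                 ┃  
          ┃█@   █                 ┃  


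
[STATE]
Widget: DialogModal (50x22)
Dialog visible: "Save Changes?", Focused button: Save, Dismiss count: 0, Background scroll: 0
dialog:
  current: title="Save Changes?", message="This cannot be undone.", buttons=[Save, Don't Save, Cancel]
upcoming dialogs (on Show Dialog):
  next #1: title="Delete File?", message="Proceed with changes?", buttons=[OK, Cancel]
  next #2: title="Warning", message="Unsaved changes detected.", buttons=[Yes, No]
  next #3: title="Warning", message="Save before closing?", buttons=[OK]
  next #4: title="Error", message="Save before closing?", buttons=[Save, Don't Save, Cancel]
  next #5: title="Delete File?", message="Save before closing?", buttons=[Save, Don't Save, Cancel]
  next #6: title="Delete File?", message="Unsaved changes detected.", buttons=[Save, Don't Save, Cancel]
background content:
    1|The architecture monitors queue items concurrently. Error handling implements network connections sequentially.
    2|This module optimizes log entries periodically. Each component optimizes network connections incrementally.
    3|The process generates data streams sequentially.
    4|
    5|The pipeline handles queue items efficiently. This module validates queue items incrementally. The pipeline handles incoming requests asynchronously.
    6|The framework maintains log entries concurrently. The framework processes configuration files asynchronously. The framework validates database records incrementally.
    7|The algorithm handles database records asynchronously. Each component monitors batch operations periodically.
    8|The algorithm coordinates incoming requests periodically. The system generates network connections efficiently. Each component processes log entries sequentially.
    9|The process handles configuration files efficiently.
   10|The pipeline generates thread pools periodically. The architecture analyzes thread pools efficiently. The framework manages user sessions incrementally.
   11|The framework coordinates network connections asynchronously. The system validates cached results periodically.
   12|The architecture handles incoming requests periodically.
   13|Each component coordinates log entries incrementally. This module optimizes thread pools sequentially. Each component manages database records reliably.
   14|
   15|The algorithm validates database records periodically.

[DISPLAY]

The architecture monitors queue items concurrently
This module optimizes log entries periodically. Ea
The process generates data streams sequentially.  
                                                  
The pipeline handles queue items efficiently. This
The framework maintains log entries concurrently. 
The algorithm handles database records asynchronou
The algorithm coordinates incoming requests period
The proce┌──────────────────────────────┐fficientl
The pipel│        Save Changes?         │dically. 
The frame│    This cannot be undone.    │ions asyn
The archi│ [Save]  Don't Save   Cancel  │s periodi
Each comp└──────────────────────────────┘cremental
                                                  
The algorithm validates database records periodica
                                                  
                                                  
                                                  
                                                  
                                                  
                                                  
                                                  


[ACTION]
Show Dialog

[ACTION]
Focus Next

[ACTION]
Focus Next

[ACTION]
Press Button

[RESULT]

The architecture monitors queue items concurrently
This module optimizes log entries periodically. Ea
The process generates data streams sequentially.  
                                                  
The pipeline handles queue items efficiently. This
The framework maintains log entries concurrently. 
The algorithm handles database records asynchronou
The algorithm coordinates incoming requests period
The process handles configuration files efficientl
The pipeline generates thread pools periodically. 
The framework coordinates network connections asyn
The architecture handles incoming requests periodi
Each component coordinates log entries incremental
                                                  
The algorithm validates database records periodica
                                                  
                                                  
                                                  
                                                  
                                                  
                                                  
                                                  


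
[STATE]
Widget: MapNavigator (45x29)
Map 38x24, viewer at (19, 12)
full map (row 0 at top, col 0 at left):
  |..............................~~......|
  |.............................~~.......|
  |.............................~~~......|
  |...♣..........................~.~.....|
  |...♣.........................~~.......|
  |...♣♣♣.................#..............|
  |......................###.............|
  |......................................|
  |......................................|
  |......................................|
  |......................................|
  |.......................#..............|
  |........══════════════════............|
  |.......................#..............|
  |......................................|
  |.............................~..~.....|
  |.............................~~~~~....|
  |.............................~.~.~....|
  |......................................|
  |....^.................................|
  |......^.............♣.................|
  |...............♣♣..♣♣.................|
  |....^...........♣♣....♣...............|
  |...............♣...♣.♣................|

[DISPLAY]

                                             
                                             
   ..............................~~......    
   .............................~~.......    
   .............................~~~......    
   ...♣..........................~.~.....    
   ...♣.........................~~.......    
   ...♣♣♣.................#..............    
   ......................###.............    
   ......................................    
   ......................................    
   ......................................    
   ......................................    
   .......................#..............    
   ........═══════════@══════............    
   .......................#..............    
   ......................................    
   .............................~..~.....    
   .............................~~~~~....    
   .............................~.~.~....    
   ......................................    
   ....^.................................    
   ......^.............♣.................    
   ...............♣♣..♣♣.................    
   ....^...........♣♣....♣...............    
   ...............♣...♣.♣................    
                                             
                                             
                                             


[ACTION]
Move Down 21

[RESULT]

   ......................................    
   ......................................    
   .......................#..............    
   ........══════════════════............    
   .......................#..............    
   ......................................    
   .............................~..~.....    
   .............................~~~~~....    
   .............................~.~.~....    
   ......................................    
   ....^.................................    
   ......^.............♣.................    
   ...............♣♣..♣♣.................    
   ....^...........♣♣....♣...............    
   ...............♣...@.♣................    
                                             
                                             
                                             
                                             
                                             
                                             
                                             
                                             
                                             
                                             
                                             
                                             
                                             
                                             


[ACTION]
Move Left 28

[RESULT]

                      .......................
                      .......................
                      .......................
                      ........═══════════════
                      .......................
                      .......................
                      .......................
                      .......................
                      .......................
                      .......................
                      ....^..................
                      ......^.............♣..
                      ...............♣♣..♣♣..
                      ....^...........♣♣....♣
                      @..............♣...♣.♣.
                                             
                                             
                                             
                                             
                                             
                                             
                                             
                                             
                                             
                                             
                                             
                                             
                                             
                                             


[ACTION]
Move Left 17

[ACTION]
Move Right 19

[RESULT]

   ......................................    
   ......................................    
   .......................#..............    
   ........══════════════════............    
   .......................#..............    
   ......................................    
   .............................~..~.....    
   .............................~~~~~....    
   .............................~.~.~....    
   ......................................    
   ....^.................................    
   ......^.............♣.................    
   ...............♣♣..♣♣.................    
   ....^...........♣♣....♣...............    
   ...............♣...@.♣................    
                                             
                                             
                                             
                                             
                                             
                                             
                                             
                                             
                                             
                                             
                                             
                                             
                                             
                                             


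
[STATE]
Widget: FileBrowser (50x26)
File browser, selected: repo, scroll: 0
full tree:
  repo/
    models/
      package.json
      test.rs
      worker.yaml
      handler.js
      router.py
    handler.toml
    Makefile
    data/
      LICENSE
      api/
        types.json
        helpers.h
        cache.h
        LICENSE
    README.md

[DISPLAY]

> [-] repo/                                       
    [+] models/                                   
    handler.toml                                  
    Makefile                                      
    [+] data/                                     
    README.md                                     
                                                  
                                                  
                                                  
                                                  
                                                  
                                                  
                                                  
                                                  
                                                  
                                                  
                                                  
                                                  
                                                  
                                                  
                                                  
                                                  
                                                  
                                                  
                                                  
                                                  


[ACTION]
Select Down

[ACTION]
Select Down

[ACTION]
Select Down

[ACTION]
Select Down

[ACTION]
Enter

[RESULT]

  [-] repo/                                       
    [+] models/                                   
    handler.toml                                  
    Makefile                                      
  > [-] data/                                     
      LICENSE                                     
      [+] api/                                    
    README.md                                     
                                                  
                                                  
                                                  
                                                  
                                                  
                                                  
                                                  
                                                  
                                                  
                                                  
                                                  
                                                  
                                                  
                                                  
                                                  
                                                  
                                                  
                                                  
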